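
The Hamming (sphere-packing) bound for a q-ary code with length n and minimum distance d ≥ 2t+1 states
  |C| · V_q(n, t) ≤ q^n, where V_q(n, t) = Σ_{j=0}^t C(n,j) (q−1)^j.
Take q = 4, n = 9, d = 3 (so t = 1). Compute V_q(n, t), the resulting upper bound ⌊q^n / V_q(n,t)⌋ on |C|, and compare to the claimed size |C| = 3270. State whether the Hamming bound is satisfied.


V_q(n, t) = 28, q^n = 262144, Hamming bound = 9362, |C| = 3270 ≤ bound (satisfied).

Step 1: Compute V_q(n, t) = Σ_{j=0}^1 C(n, j) (q−1)^j.
  j = 0: C(9,0)·(3)^0 = 1·1 = 1.
  j = 1: C(9,1)·(3)^1 = 9·3 = 27.
  V_q(n, t) = 1 + 27 = 28.
Step 2: q^n = 4^9 = 262144.
Step 3: Hamming bound ⌊q^n / V_q(n,t)⌋ = ⌊262144/28⌋ = 9362.
Step 4: Compare |C| = 3270 to 9362: satisfied.
The claimed |C| lies below the Hamming bound.


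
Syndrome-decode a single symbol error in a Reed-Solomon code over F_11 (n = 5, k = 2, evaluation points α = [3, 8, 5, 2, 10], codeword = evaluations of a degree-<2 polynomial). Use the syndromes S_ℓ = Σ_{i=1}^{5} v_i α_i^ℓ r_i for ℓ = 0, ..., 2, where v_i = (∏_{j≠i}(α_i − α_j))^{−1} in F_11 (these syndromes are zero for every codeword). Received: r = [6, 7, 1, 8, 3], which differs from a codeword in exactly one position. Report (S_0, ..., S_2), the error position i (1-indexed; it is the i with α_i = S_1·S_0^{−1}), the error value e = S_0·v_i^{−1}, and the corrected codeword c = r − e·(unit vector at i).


S = (5, 3, 4), error at position 3, error magnitude e = 10, c = [6, 7, 2, 8, 3].

Step 1: column multipliers v_i = (∏_{j≠i}(α_i − α_j))^{−1} mod 11.
  i = 1 (α = 3): (3−8)(3−5)(3−2)(3−10) = (−5)·(−2)·1·(−7) = −70 ≡ 7, so v_1 = 7^{−1} = 8 (mod 11).
  i = 2 (α = 8): (8−3)(8−5)(8−2)(8−10) = 5·3·6·(−2) = −180 ≡ 7, so v_2 = 7^{−1} = 8 (mod 11).
  i = 3 (α = 5): (5−3)(5−8)(5−2)(5−10) = 2·(−3)·3·(−5) = 90 ≡ 2, so v_3 = 2^{−1} = 6 (mod 11).
  i = 4 (α = 2): (2−3)(2−8)(2−5)(2−10) = (−1)·(−6)·(−3)·(−8) = 144 ≡ 1, so v_4 = 1^{−1} = 1 (mod 11).
  i = 5 (α = 10): (10−3)(10−8)(10−5)(10−2) = 7·2·5·8 = 560 ≡ 10, so v_5 = 10^{−1} = 10 (mod 11).
  v = [8, 8, 6, 1, 10].
Step 2: syndromes of r = [6, 7, 1, 8, 3] (all sums mod 11).
  S_0 = Σ v_i r_i = 8·6 + 8·7 + 6·1 + 1·8 + 10·3 = 148 ≡ 5.
  S_1 = Σ v_i α_i r_i = 8·3·6 + 8·8·7 + 6·5·1 + 1·2·8 + 10·10·3 = 938 ≡ 3.
  α_i^2 mod 11 = [9, 9, 3, 4, 1].
  S_2 = Σ v_i α_i^2 r_i = 8·9·6 + 8·9·7 + 6·3·1 + 1·4·8 + 10·1·3 = 1016 ≡ 4.
  S = (5, 3, 4) ≠ 0, so r is not a codeword (an error is present).
Step 3: locate the error. For a single error e at position i, S_ℓ = v_i·e·α_i^ℓ, so α_err = S_1/S_0.
  S_0^{−1} = 5^{−1} = 9 (mod 11), so α_err = 3·9 = 27 ≡ 5 = α_3. Error position i = 3.
  Consistency check: S_2/S_1 = 4·4 = 16 ≡ 5 = α_err ✓ (single-error assumption holds).
Step 4: error magnitude e = S_0/v_3 = S_0·∏_{j≠3}(α_3 − α_j) = 5·2 = 10 ≡ 10 (mod 11).
Step 5: correct position 3: c_3 = r_3 − e = 1 − 10 ≡ 2 (mod 11). Hence c = [6, 7, 2, 8, 3].
  Check: interpolating c through the α_i gives m(x) = 1 + 9·x (degree < 2) with m(α_i) = c_i for every i, so c is indeed a codeword.


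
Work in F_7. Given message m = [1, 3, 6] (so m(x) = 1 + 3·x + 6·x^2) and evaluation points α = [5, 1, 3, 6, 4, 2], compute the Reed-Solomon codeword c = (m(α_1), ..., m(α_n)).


c = [5, 3, 1, 4, 4, 3]

Message polynomial: m(x) = 1 + 3·x + 6·x^2 (mod 7).
For each evaluation point α_i, compute m(α_i) mod 7:
  α_1 = 5: Horner steps 6 → 5 → 5, so m(5) = 5.
  α_2 = 1: Horner steps 6 → 2 → 3, so m(1) = 3.
  α_3 = 3: Horner steps 6 → 0 → 1, so m(3) = 1.
  α_4 = 6: Horner steps 6 → 4 → 4, so m(6) = 4.
  α_5 = 4: Horner steps 6 → 6 → 4, so m(4) = 4.
  α_6 = 2: Horner steps 6 → 1 → 3, so m(2) = 3.
Codeword c = [5, 3, 1, 4, 4, 3] ∈ F_7^6.


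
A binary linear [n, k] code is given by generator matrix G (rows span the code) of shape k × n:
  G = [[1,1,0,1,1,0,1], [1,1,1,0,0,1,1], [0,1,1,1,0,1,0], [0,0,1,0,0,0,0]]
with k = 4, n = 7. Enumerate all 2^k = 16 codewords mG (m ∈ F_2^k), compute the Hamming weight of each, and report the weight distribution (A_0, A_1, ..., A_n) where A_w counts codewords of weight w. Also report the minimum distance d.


Weight distribution: A_0 = 1, A_1 = 1, A_2 = 1, A_3 = 4, A_4 = 5, A_5 = 3, A_6 = 1. Minimum distance d = 1.

Enumerate all 2^4 = 16 messages m ∈ F_2^4.
For each, compute codeword c = mG in F_2^7, then tally its weight.
  m = 0000 → c = 0000000, weight = 0.
  m = 1000 → c = 1101101, weight = 5.
  m = 0100 → c = 1110011, weight = 5.
  m = 1100 → c = 0011110, weight = 4.
  m = 0010 → c = 0111010, weight = 4.
  m = 1010 → c = 1010111, weight = 5.
  m = 0110 → c = 1001001, weight = 3.
  m = 1110 → c = 0100100, weight = 2.
  m = 0001 → c = 0010000, weight = 1.
  m = 1001 → c = 1111101, weight = 6.
  m = 0101 → c = 1100011, weight = 4.
  m = 1101 → c = 0001110, weight = 3.
  m = 0011 → c = 0101010, weight = 3.
  m = 1011 → c = 1000111, weight = 4.
  m = 0111 → c = 1011001, weight = 4.
  m = 1111 → c = 0110100, weight = 3.
Tally weights:
  weight 0: 1 codewords.
  weight 1: 1 codewords.
  weight 2: 1 codewords.
  weight 3: 4 codewords.
  weight 4: 5 codewords.
  weight 5: 3 codewords.
  weight 6: 1 codewords.
Minimum distance d = smallest w > 0 with A_w > 0 = 1.
Sanity: Σ A_w = 16 = 2^4 = 16 ✓.


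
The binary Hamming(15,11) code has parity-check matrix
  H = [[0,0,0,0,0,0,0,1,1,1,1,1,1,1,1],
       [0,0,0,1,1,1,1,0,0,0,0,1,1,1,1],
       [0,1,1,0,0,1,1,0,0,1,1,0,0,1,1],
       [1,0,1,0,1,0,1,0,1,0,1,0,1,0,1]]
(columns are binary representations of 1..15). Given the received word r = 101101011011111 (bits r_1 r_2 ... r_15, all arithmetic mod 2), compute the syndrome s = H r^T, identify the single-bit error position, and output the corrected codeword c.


s = (1, 0, 1, 0)^T, error position = 10, corrected codeword c = 101101011111111

Compute s = H r^T mod 2 one row at a time:
  s_1 = 1 + 1 + 0 + 1 + 1 + 1 + 1 + 1 = 7 ≡ 1 (mod 2).
  s_2 = 1 + 0 + 1 + 0 + 1 + 1 + 1 + 1 = 6 ≡ 0 (mod 2).
  s_3 = 0 + 1 + 1 + 0 + 0 + 1 + 1 + 1 = 5 ≡ 1 (mod 2).
  s_4 = 1 + 1 + 0 + 0 + 1 + 1 + 1 + 1 = 6 ≡ 0 (mod 2).
s = (1, 0, 1, 0)^T — this equals column 10 of H (binary 1010), so error is at position 10.
Correct: flip bit 10 of r = 101101011011111 to get c = 101101011111111.


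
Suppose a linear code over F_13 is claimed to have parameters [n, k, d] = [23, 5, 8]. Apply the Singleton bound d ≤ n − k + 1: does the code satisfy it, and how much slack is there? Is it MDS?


Singleton RHS = n − k + 1 = 19, slack = 11, bound satisfied, not MDS.

Singleton bound: d ≤ n − k + 1.
Here n = 23, k = 5, so n − k + 1 = 19.
Given d = 8, check d ≤ 19: YES.
Slack = (n − k + 1) − d = 11.
The code is NOT MDS (slack = 11 > 0).
Description: the claimed parameters are [23, 5, 8]_13; such a code would be non-MDS.


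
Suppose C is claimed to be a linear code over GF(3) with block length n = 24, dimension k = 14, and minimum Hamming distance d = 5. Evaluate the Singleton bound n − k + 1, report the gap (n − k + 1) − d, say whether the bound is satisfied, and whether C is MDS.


Singleton RHS = n − k + 1 = 11, slack = 6, bound satisfied, not MDS.

Singleton bound: d ≤ n − k + 1.
Here n = 24, k = 14, so n − k + 1 = 11.
Given d = 5, check d ≤ 11: YES.
Slack = (n − k + 1) − d = 6.
The code is NOT MDS (slack = 6 > 0).
Description: the claimed parameters are [24, 14, 5]_3; such a code would be non-MDS.


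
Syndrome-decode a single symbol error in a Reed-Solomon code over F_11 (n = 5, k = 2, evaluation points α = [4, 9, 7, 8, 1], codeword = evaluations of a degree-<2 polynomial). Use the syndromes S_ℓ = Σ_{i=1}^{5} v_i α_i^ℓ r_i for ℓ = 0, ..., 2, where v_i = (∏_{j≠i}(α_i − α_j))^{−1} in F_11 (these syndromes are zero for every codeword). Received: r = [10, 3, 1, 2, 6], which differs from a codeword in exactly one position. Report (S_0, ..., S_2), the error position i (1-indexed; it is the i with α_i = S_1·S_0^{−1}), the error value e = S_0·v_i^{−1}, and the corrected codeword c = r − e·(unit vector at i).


S = (8, 10, 7), error at position 1, error magnitude e = 1, c = [9, 3, 1, 2, 6].

Step 1: column multipliers v_i = (∏_{j≠i}(α_i − α_j))^{−1} mod 11.
  i = 1 (α = 4): (4−9)(4−7)(4−8)(4−1) = (−5)·(−3)·(−4)·3 = −180 ≡ 7, so v_1 = 7^{−1} = 8 (mod 11).
  i = 2 (α = 9): (9−4)(9−7)(9−8)(9−1) = 5·2·1·8 = 80 ≡ 3, so v_2 = 3^{−1} = 4 (mod 11).
  i = 3 (α = 7): (7−4)(7−9)(7−8)(7−1) = 3·(−2)·(−1)·6 = 36 ≡ 3, so v_3 = 3^{−1} = 4 (mod 11).
  i = 4 (α = 8): (8−4)(8−9)(8−7)(8−1) = 4·(−1)·1·7 = −28 ≡ 5, so v_4 = 5^{−1} = 9 (mod 11).
  i = 5 (α = 1): (1−4)(1−9)(1−7)(1−8) = (−3)·(−8)·(−6)·(−7) = 1008 ≡ 7, so v_5 = 7^{−1} = 8 (mod 11).
  v = [8, 4, 4, 9, 8].
Step 2: syndromes of r = [10, 3, 1, 2, 6] (all sums mod 11).
  S_0 = Σ v_i r_i = 8·10 + 4·3 + 4·1 + 9·2 + 8·6 = 162 ≡ 8.
  S_1 = Σ v_i α_i r_i = 8·4·10 + 4·9·3 + 4·7·1 + 9·8·2 + 8·1·6 = 648 ≡ 10.
  α_i^2 mod 11 = [5, 4, 5, 9, 1].
  S_2 = Σ v_i α_i^2 r_i = 8·5·10 + 4·4·3 + 4·5·1 + 9·9·2 + 8·1·6 = 678 ≡ 7.
  S = (8, 10, 7) ≠ 0, so r is not a codeword (an error is present).
Step 3: locate the error. For a single error e at position i, S_ℓ = v_i·e·α_i^ℓ, so α_err = S_1/S_0.
  S_0^{−1} = 8^{−1} = 7 (mod 11), so α_err = 10·7 = 70 ≡ 4 = α_1. Error position i = 1.
  Consistency check: S_2/S_1 = 7·10 = 70 ≡ 4 = α_err ✓ (single-error assumption holds).
Step 4: error magnitude e = S_0/v_1 = S_0·∏_{j≠1}(α_1 − α_j) = 8·7 = 56 ≡ 1 (mod 11).
Step 5: correct position 1: c_1 = r_1 − e = 10 − 1 ≡ 9 (mod 11). Hence c = [9, 3, 1, 2, 6].
  Check: interpolating c through the α_i gives m(x) = 5 + 1·x (degree < 2) with m(α_i) = c_i for every i, so c is indeed a codeword.


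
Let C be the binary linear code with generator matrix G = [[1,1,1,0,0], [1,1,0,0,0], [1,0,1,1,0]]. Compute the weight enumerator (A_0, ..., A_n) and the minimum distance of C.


Weight distribution: A_0 = 1, A_1 = 1, A_2 = 3, A_3 = 3. Minimum distance d = 1.

Enumerate all 2^3 = 8 messages m ∈ F_2^3.
For each, compute codeword c = mG in F_2^5, then tally its weight.
  m = 000 → c = 00000, weight = 0.
  m = 100 → c = 11100, weight = 3.
  m = 010 → c = 11000, weight = 2.
  m = 110 → c = 00100, weight = 1.
  m = 001 → c = 10110, weight = 3.
  m = 101 → c = 01010, weight = 2.
  m = 011 → c = 01110, weight = 3.
  m = 111 → c = 10010, weight = 2.
Tally weights:
  weight 0: 1 codewords.
  weight 1: 1 codewords.
  weight 2: 3 codewords.
  weight 3: 3 codewords.
Minimum distance d = smallest w > 0 with A_w > 0 = 1.
Sanity: Σ A_w = 8 = 2^3 = 8 ✓.


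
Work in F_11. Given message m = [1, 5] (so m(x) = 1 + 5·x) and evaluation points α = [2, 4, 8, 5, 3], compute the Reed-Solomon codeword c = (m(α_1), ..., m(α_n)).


c = [0, 10, 8, 4, 5]

Message polynomial: m(x) = 1 + 5·x (mod 11).
For each evaluation point α_i, compute m(α_i) mod 11:
  α_1 = 2: Horner steps 5 → 0, so m(2) = 0.
  α_2 = 4: Horner steps 5 → 10, so m(4) = 10.
  α_3 = 8: Horner steps 5 → 8, so m(8) = 8.
  α_4 = 5: Horner steps 5 → 4, so m(5) = 4.
  α_5 = 3: Horner steps 5 → 5, so m(3) = 5.
Codeword c = [0, 10, 8, 4, 5] ∈ F_11^5.


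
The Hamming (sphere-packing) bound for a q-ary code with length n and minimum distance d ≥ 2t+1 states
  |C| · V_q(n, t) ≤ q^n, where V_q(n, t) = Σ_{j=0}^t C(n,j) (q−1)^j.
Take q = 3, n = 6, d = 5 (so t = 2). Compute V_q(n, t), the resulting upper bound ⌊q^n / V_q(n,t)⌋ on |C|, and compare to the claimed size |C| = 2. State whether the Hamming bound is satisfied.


V_q(n, t) = 73, q^n = 729, Hamming bound = 9, |C| = 2 ≤ bound (satisfied).

Step 1: Compute V_q(n, t) = Σ_{j=0}^2 C(n, j) (q−1)^j.
  j = 0: C(6,0)·(2)^0 = 1·1 = 1.
  j = 1: C(6,1)·(2)^1 = 6·2 = 12.
  j = 2: C(6,2)·(2)^2 = 15·4 = 60.
  V_q(n, t) = 1 + 12 + 60 = 73.
Step 2: q^n = 3^6 = 729.
Step 3: Hamming bound ⌊q^n / V_q(n,t)⌋ = ⌊729/73⌋ = 9.
Step 4: Compare |C| = 2 to 9: satisfied.
The claimed |C| lies below the Hamming bound.


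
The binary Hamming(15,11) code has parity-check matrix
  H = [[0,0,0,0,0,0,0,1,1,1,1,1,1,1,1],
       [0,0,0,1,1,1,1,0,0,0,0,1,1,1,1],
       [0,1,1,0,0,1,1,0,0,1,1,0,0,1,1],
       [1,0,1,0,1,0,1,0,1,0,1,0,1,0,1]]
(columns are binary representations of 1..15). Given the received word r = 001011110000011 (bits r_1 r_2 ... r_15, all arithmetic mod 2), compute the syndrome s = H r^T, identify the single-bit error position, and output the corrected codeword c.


s = (1, 1, 1, 0)^T, error position = 14, corrected codeword c = 001011110000001

Compute s = H r^T mod 2 one row at a time:
  s_1 = 1 + 0 + 0 + 0 + 0 + 0 + 1 + 1 = 3 ≡ 1 (mod 2).
  s_2 = 0 + 1 + 1 + 1 + 0 + 0 + 1 + 1 = 5 ≡ 1 (mod 2).
  s_3 = 0 + 1 + 1 + 1 + 0 + 0 + 1 + 1 = 5 ≡ 1 (mod 2).
  s_4 = 0 + 1 + 1 + 1 + 0 + 0 + 0 + 1 = 4 ≡ 0 (mod 2).
s = (1, 1, 1, 0)^T — this equals column 14 of H (binary 1110), so error is at position 14.
Correct: flip bit 14 of r = 001011110000011 to get c = 001011110000001.


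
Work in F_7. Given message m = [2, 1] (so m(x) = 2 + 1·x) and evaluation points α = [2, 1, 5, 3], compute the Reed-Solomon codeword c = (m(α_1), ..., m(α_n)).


c = [4, 3, 0, 5]

Message polynomial: m(x) = 2 + 1·x (mod 7).
For each evaluation point α_i, compute m(α_i) mod 7:
  α_1 = 2: Horner steps 1 → 4, so m(2) = 4.
  α_2 = 1: Horner steps 1 → 3, so m(1) = 3.
  α_3 = 5: Horner steps 1 → 0, so m(5) = 0.
  α_4 = 3: Horner steps 1 → 5, so m(3) = 5.
Codeword c = [4, 3, 0, 5] ∈ F_7^4.


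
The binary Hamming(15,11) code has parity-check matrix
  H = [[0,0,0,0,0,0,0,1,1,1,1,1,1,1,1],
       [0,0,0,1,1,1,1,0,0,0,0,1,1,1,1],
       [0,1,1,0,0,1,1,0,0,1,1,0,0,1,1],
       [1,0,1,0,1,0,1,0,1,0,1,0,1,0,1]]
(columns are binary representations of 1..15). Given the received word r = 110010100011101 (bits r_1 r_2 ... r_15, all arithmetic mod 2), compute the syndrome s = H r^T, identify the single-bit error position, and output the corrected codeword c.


s = (0, 1, 0, 0)^T, error position = 4, corrected codeword c = 110110100011101

Compute s = H r^T mod 2 one row at a time:
  s_1 = 0 + 0 + 0 + 1 + 1 + 1 + 0 + 1 = 4 ≡ 0 (mod 2).
  s_2 = 0 + 1 + 0 + 1 + 1 + 1 + 0 + 1 = 5 ≡ 1 (mod 2).
  s_3 = 1 + 0 + 0 + 1 + 0 + 1 + 0 + 1 = 4 ≡ 0 (mod 2).
  s_4 = 1 + 0 + 1 + 1 + 0 + 1 + 1 + 1 = 6 ≡ 0 (mod 2).
s = (0, 1, 0, 0)^T — this equals column 4 of H (binary 0100), so error is at position 4.
Correct: flip bit 4 of r = 110010100011101 to get c = 110110100011101.


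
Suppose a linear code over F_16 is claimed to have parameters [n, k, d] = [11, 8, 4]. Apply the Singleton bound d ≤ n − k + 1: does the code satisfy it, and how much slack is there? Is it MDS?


Singleton RHS = n − k + 1 = 4, slack = 0, bound satisfied, MDS.

Singleton bound: d ≤ n − k + 1.
Here n = 11, k = 8, so n − k + 1 = 4.
Given d = 4, check d ≤ 4: YES.
Slack = (n − k + 1) − d = 0.
The code is MDS (slack = 0).
Description: the claimed parameters are [11, 8, 4]_16; such a code would be MDS (meets Singleton bound).


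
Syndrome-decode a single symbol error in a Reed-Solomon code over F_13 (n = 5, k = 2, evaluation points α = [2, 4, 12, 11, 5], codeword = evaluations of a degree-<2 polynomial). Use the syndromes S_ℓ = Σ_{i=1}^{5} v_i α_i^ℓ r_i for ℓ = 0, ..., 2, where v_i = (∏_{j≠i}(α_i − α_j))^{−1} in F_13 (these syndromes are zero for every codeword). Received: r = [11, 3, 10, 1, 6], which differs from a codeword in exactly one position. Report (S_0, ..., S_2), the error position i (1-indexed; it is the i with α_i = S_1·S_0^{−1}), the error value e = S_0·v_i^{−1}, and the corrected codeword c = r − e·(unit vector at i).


S = (8, 1, 5), error at position 5, error magnitude e = 7, c = [11, 3, 10, 1, 12].

Step 1: column multipliers v_i = (∏_{j≠i}(α_i − α_j))^{−1} mod 13.
  i = 1 (α = 2): (2−4)(2−12)(2−11)(2−5) = (−2)·(−10)·(−9)·(−3) = 540 ≡ 7, so v_1 = 7^{−1} = 2 (mod 13).
  i = 2 (α = 4): (4−2)(4−12)(4−11)(4−5) = 2·(−8)·(−7)·(−1) = −112 ≡ 5, so v_2 = 5^{−1} = 8 (mod 13).
  i = 3 (α = 12): (12−2)(12−4)(12−11)(12−5) = 10·8·1·7 = 560 ≡ 1, so v_3 = 1^{−1} = 1 (mod 13).
  i = 4 (α = 11): (11−2)(11−4)(11−12)(11−5) = 9·7·(−1)·6 = −378 ≡ 12, so v_4 = 12^{−1} = 12 (mod 13).
  i = 5 (α = 5): (5−2)(5−4)(5−12)(5−11) = 3·1·(−7)·(−6) = 126 ≡ 9, so v_5 = 9^{−1} = 3 (mod 13).
  v = [2, 8, 1, 12, 3].
Step 2: syndromes of r = [11, 3, 10, 1, 6] (all sums mod 13).
  S_0 = Σ v_i r_i = 2·11 + 8·3 + 1·10 + 12·1 + 3·6 = 86 ≡ 8.
  S_1 = Σ v_i α_i r_i = 2·2·11 + 8·4·3 + 1·12·10 + 12·11·1 + 3·5·6 = 482 ≡ 1.
  α_i^2 mod 13 = [4, 3, 1, 4, 12].
  S_2 = Σ v_i α_i^2 r_i = 2·4·11 + 8·3·3 + 1·1·10 + 12·4·1 + 3·12·6 = 434 ≡ 5.
  S = (8, 1, 5) ≠ 0, so r is not a codeword (an error is present).
Step 3: locate the error. For a single error e at position i, S_ℓ = v_i·e·α_i^ℓ, so α_err = S_1/S_0.
  S_0^{−1} = 8^{−1} = 5 (mod 13), so α_err = 1·5 = 5 ≡ 5 = α_5. Error position i = 5.
  Consistency check: S_2/S_1 = 5·1 = 5 ≡ 5 = α_err ✓ (single-error assumption holds).
Step 4: error magnitude e = S_0/v_5 = S_0·∏_{j≠5}(α_5 − α_j) = 8·9 = 72 ≡ 7 (mod 13).
Step 5: correct position 5: c_5 = r_5 − e = 6 − 7 ≡ 12 (mod 13). Hence c = [11, 3, 10, 1, 12].
  Check: interpolating c through the α_i gives m(x) = 6 + 9·x (degree < 2) with m(α_i) = c_i for every i, so c is indeed a codeword.


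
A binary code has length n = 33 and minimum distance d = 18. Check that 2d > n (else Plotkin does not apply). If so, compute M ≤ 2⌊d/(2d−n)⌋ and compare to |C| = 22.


Plotkin bound M ≤ 12; given |C| = 22 > bound (violated).

Check applicability: 2d = 36, n = 33.
2d − n = 3 > 0, so Plotkin applies.
Compute d/(2d−n) = 18/3 ≈ 6.0000.
⌊d/(2d−n)⌋ = 6.
Plotkin bound: M ≤ 2·6 = 12.
Given |C| = 22, check: VIOLATED.
This |C| is above the Plotkin bound, so no binary code with n = 33, d = 18 and 22 codewords exists.


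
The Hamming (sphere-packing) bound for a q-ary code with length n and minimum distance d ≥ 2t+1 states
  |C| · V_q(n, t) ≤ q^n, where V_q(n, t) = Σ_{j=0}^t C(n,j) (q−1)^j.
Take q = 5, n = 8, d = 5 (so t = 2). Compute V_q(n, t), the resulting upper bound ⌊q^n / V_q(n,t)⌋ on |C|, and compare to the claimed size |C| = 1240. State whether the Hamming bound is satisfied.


V_q(n, t) = 481, q^n = 390625, Hamming bound = 812, |C| = 1240 > bound (violated).

Step 1: Compute V_q(n, t) = Σ_{j=0}^2 C(n, j) (q−1)^j.
  j = 0: C(8,0)·(4)^0 = 1·1 = 1.
  j = 1: C(8,1)·(4)^1 = 8·4 = 32.
  j = 2: C(8,2)·(4)^2 = 28·16 = 448.
  V_q(n, t) = 1 + 32 + 448 = 481.
Step 2: q^n = 5^8 = 390625.
Step 3: Hamming bound ⌊q^n / V_q(n,t)⌋ = ⌊390625/481⌋ = 812.
Step 4: Compare |C| = 1240 to 812: violated.
The claimed |C| lies above the Hamming bound, so no 5-ary code of length 8 with d ≥ 5 can have 1240 codewords.


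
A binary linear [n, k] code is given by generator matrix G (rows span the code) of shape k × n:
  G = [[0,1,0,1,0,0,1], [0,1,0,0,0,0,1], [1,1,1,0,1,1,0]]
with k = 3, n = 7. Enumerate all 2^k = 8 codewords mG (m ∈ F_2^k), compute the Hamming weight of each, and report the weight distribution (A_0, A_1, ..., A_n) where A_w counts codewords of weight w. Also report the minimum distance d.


Weight distribution: A_0 = 1, A_1 = 1, A_2 = 1, A_3 = 1, A_5 = 2, A_6 = 2. Minimum distance d = 1.

Enumerate all 2^3 = 8 messages m ∈ F_2^3.
For each, compute codeword c = mG in F_2^7, then tally its weight.
  m = 000 → c = 0000000, weight = 0.
  m = 100 → c = 0101001, weight = 3.
  m = 010 → c = 0100001, weight = 2.
  m = 110 → c = 0001000, weight = 1.
  m = 001 → c = 1110110, weight = 5.
  m = 101 → c = 1011111, weight = 6.
  m = 011 → c = 1010111, weight = 5.
  m = 111 → c = 1111110, weight = 6.
Tally weights:
  weight 0: 1 codewords.
  weight 1: 1 codewords.
  weight 2: 1 codewords.
  weight 3: 1 codewords.
  weight 5: 2 codewords.
  weight 6: 2 codewords.
Minimum distance d = smallest w > 0 with A_w > 0 = 1.
Sanity: Σ A_w = 8 = 2^3 = 8 ✓.


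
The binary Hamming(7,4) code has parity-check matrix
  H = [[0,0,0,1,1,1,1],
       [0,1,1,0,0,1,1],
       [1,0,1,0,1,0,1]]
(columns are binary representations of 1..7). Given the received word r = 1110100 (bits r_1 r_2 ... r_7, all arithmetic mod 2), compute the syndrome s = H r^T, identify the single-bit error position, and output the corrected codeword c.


s = (1, 0, 1)^T, error position = 5, corrected codeword c = 1110000

Compute s = H r^T mod 2 one row at a time:
  s_1 = 0 + 1 + 0 + 0 = 1 ≡ 1 (mod 2).
  s_2 = 1 + 1 + 0 + 0 = 2 ≡ 0 (mod 2).
  s_3 = 1 + 1 + 1 + 0 = 3 ≡ 1 (mod 2).
s = (1, 0, 1)^T — this equals column 5 of H (binary 101), so error is at position 5.
Correct: flip bit 5 of r = 1110100 to get c = 1110000.


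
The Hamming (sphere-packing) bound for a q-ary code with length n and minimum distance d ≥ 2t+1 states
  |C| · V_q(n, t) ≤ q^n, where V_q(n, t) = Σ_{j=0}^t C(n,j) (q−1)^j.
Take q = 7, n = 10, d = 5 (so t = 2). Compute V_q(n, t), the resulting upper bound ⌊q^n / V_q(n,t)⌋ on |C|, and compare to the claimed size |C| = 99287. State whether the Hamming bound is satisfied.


V_q(n, t) = 1681, q^n = 282475249, Hamming bound = 168040, |C| = 99287 ≤ bound (satisfied).

Step 1: Compute V_q(n, t) = Σ_{j=0}^2 C(n, j) (q−1)^j.
  j = 0: C(10,0)·(6)^0 = 1·1 = 1.
  j = 1: C(10,1)·(6)^1 = 10·6 = 60.
  j = 2: C(10,2)·(6)^2 = 45·36 = 1620.
  V_q(n, t) = 1 + 60 + 1620 = 1681.
Step 2: q^n = 7^10 = 282475249.
Step 3: Hamming bound ⌊q^n / V_q(n,t)⌋ = ⌊282475249/1681⌋ = 168040.
Step 4: Compare |C| = 99287 to 168040: satisfied.
The claimed |C| lies below the Hamming bound.


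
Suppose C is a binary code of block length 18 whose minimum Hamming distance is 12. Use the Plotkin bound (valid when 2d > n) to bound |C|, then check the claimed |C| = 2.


Plotkin bound M ≤ 4; given |C| = 2 ≤ bound (satisfied).

Check applicability: 2d = 24, n = 18.
2d − n = 6 > 0, so Plotkin applies.
Compute d/(2d−n) = 12/6 ≈ 2.0000.
⌊d/(2d−n)⌋ = 2.
Plotkin bound: M ≤ 2·2 = 4.
Given |C| = 2, check: satisfied.
This |C| is below the Plotkin bound.


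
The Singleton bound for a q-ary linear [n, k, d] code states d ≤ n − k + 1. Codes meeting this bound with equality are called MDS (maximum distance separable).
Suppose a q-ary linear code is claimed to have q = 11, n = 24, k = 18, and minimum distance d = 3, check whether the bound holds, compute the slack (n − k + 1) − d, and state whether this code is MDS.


Singleton RHS = n − k + 1 = 7, slack = 4, bound satisfied, not MDS.

Singleton bound: d ≤ n − k + 1.
Here n = 24, k = 18, so n − k + 1 = 7.
Given d = 3, check d ≤ 7: YES.
Slack = (n − k + 1) − d = 4.
The code is NOT MDS (slack = 4 > 0).
Description: the claimed parameters are [24, 18, 3]_11; such a code would be non-MDS.


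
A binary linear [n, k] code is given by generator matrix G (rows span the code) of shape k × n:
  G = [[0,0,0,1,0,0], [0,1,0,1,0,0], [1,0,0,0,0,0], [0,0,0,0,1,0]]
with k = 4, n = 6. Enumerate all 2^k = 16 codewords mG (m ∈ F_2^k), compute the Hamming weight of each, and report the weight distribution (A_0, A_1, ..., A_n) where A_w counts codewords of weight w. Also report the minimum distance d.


Weight distribution: A_0 = 1, A_1 = 4, A_2 = 6, A_3 = 4, A_4 = 1. Minimum distance d = 1.

Enumerate all 2^4 = 16 messages m ∈ F_2^4.
For each, compute codeword c = mG in F_2^6, then tally its weight.
  m = 0000 → c = 000000, weight = 0.
  m = 1000 → c = 000100, weight = 1.
  m = 0100 → c = 010100, weight = 2.
  m = 1100 → c = 010000, weight = 1.
  m = 0010 → c = 100000, weight = 1.
  m = 1010 → c = 100100, weight = 2.
  m = 0110 → c = 110100, weight = 3.
  m = 1110 → c = 110000, weight = 2.
  m = 0001 → c = 000010, weight = 1.
  m = 1001 → c = 000110, weight = 2.
  m = 0101 → c = 010110, weight = 3.
  m = 1101 → c = 010010, weight = 2.
  m = 0011 → c = 100010, weight = 2.
  m = 1011 → c = 100110, weight = 3.
  m = 0111 → c = 110110, weight = 4.
  m = 1111 → c = 110010, weight = 3.
Tally weights:
  weight 0: 1 codewords.
  weight 1: 4 codewords.
  weight 2: 6 codewords.
  weight 3: 4 codewords.
  weight 4: 1 codewords.
Minimum distance d = smallest w > 0 with A_w > 0 = 1.
Sanity: Σ A_w = 16 = 2^4 = 16 ✓.


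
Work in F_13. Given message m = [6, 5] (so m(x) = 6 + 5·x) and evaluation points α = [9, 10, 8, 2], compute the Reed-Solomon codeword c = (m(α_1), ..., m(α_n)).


c = [12, 4, 7, 3]

Message polynomial: m(x) = 6 + 5·x (mod 13).
For each evaluation point α_i, compute m(α_i) mod 13:
  α_1 = 9: Horner steps 5 → 12, so m(9) = 12.
  α_2 = 10: Horner steps 5 → 4, so m(10) = 4.
  α_3 = 8: Horner steps 5 → 7, so m(8) = 7.
  α_4 = 2: Horner steps 5 → 3, so m(2) = 3.
Codeword c = [12, 4, 7, 3] ∈ F_13^4.


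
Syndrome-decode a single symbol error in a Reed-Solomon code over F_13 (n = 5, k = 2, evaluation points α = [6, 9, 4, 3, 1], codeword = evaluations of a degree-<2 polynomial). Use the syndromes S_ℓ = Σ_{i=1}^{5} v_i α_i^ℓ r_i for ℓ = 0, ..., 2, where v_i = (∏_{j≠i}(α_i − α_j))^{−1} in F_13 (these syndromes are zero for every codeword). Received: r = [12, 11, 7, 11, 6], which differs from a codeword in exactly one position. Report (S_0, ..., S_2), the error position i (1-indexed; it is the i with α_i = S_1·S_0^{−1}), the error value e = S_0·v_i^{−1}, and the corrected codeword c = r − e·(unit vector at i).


S = (10, 12, 4), error at position 2, error magnitude e = 11, c = [12, 0, 7, 11, 6].

Step 1: column multipliers v_i = (∏_{j≠i}(α_i − α_j))^{−1} mod 13.
  i = 1 (α = 6): (6−9)(6−4)(6−3)(6−1) = (−3)·2·3·5 = −90 ≡ 1, so v_1 = 1^{−1} = 1 (mod 13).
  i = 2 (α = 9): (9−6)(9−4)(9−3)(9−1) = 3·5·6·8 = 720 ≡ 5, so v_2 = 5^{−1} = 8 (mod 13).
  i = 3 (α = 4): (4−6)(4−9)(4−3)(4−1) = (−2)·(−5)·1·3 = 30 ≡ 4, so v_3 = 4^{−1} = 10 (mod 13).
  i = 4 (α = 3): (3−6)(3−9)(3−4)(3−1) = (−3)·(−6)·(−1)·2 = −36 ≡ 3, so v_4 = 3^{−1} = 9 (mod 13).
  i = 5 (α = 1): (1−6)(1−9)(1−4)(1−3) = (−5)·(−8)·(−3)·(−2) = 240 ≡ 6, so v_5 = 6^{−1} = 11 (mod 13).
  v = [1, 8, 10, 9, 11].
Step 2: syndromes of r = [12, 11, 7, 11, 6] (all sums mod 13).
  S_0 = Σ v_i r_i = 1·12 + 8·11 + 10·7 + 9·11 + 11·6 = 335 ≡ 10.
  S_1 = Σ v_i α_i r_i = 1·6·12 + 8·9·11 + 10·4·7 + 9·3·11 + 11·1·6 = 1507 ≡ 12.
  α_i^2 mod 13 = [10, 3, 3, 9, 1].
  S_2 = Σ v_i α_i^2 r_i = 1·10·12 + 8·3·11 + 10·3·7 + 9·9·11 + 11·1·6 = 1551 ≡ 4.
  S = (10, 12, 4) ≠ 0, so r is not a codeword (an error is present).
Step 3: locate the error. For a single error e at position i, S_ℓ = v_i·e·α_i^ℓ, so α_err = S_1/S_0.
  S_0^{−1} = 10^{−1} = 4 (mod 13), so α_err = 12·4 = 48 ≡ 9 = α_2. Error position i = 2.
  Consistency check: S_2/S_1 = 4·12 = 48 ≡ 9 = α_err ✓ (single-error assumption holds).
Step 4: error magnitude e = S_0/v_2 = S_0·∏_{j≠2}(α_2 − α_j) = 10·5 = 50 ≡ 11 (mod 13).
Step 5: correct position 2: c_2 = r_2 − e = 11 − 11 ≡ 0 (mod 13). Hence c = [12, 0, 7, 11, 6].
  Check: interpolating c through the α_i gives m(x) = 10 + 9·x (degree < 2) with m(α_i) = c_i for every i, so c is indeed a codeword.


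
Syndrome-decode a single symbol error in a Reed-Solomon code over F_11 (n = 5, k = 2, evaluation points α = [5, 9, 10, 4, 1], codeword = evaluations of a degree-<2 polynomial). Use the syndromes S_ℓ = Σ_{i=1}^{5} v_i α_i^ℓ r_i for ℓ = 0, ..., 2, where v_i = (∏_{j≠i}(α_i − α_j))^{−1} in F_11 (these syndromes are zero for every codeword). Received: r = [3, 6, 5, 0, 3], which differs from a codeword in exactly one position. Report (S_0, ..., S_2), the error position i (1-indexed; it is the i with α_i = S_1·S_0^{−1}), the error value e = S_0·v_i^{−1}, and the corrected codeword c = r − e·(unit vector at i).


S = (5, 3, 4), error at position 1, error magnitude e = 4, c = [10, 6, 5, 0, 3].

Step 1: column multipliers v_i = (∏_{j≠i}(α_i − α_j))^{−1} mod 11.
  i = 1 (α = 5): (5−9)(5−10)(5−4)(5−1) = (−4)·(−5)·1·4 = 80 ≡ 3, so v_1 = 3^{−1} = 4 (mod 11).
  i = 2 (α = 9): (9−5)(9−10)(9−4)(9−1) = 4·(−1)·5·8 = −160 ≡ 5, so v_2 = 5^{−1} = 9 (mod 11).
  i = 3 (α = 10): (10−5)(10−9)(10−4)(10−1) = 5·1·6·9 = 270 ≡ 6, so v_3 = 6^{−1} = 2 (mod 11).
  i = 4 (α = 4): (4−5)(4−9)(4−10)(4−1) = (−1)·(−5)·(−6)·3 = −90 ≡ 9, so v_4 = 9^{−1} = 5 (mod 11).
  i = 5 (α = 1): (1−5)(1−9)(1−10)(1−4) = (−4)·(−8)·(−9)·(−3) = 864 ≡ 6, so v_5 = 6^{−1} = 2 (mod 11).
  v = [4, 9, 2, 5, 2].
Step 2: syndromes of r = [3, 6, 5, 0, 3] (all sums mod 11).
  S_0 = Σ v_i r_i = 4·3 + 9·6 + 2·5 + 5·0 + 2·3 = 82 ≡ 5.
  S_1 = Σ v_i α_i r_i = 4·5·3 + 9·9·6 + 2·10·5 + 5·4·0 + 2·1·3 = 652 ≡ 3.
  α_i^2 mod 11 = [3, 4, 1, 5, 1].
  S_2 = Σ v_i α_i^2 r_i = 4·3·3 + 9·4·6 + 2·1·5 + 5·5·0 + 2·1·3 = 268 ≡ 4.
  S = (5, 3, 4) ≠ 0, so r is not a codeword (an error is present).
Step 3: locate the error. For a single error e at position i, S_ℓ = v_i·e·α_i^ℓ, so α_err = S_1/S_0.
  S_0^{−1} = 5^{−1} = 9 (mod 11), so α_err = 3·9 = 27 ≡ 5 = α_1. Error position i = 1.
  Consistency check: S_2/S_1 = 4·4 = 16 ≡ 5 = α_err ✓ (single-error assumption holds).
Step 4: error magnitude e = S_0/v_1 = S_0·∏_{j≠1}(α_1 − α_j) = 5·3 = 15 ≡ 4 (mod 11).
Step 5: correct position 1: c_1 = r_1 − e = 3 − 4 ≡ 10 (mod 11). Hence c = [10, 6, 5, 0, 3].
  Check: interpolating c through the α_i gives m(x) = 4 + 10·x (degree < 2) with m(α_i) = c_i for every i, so c is indeed a codeword.


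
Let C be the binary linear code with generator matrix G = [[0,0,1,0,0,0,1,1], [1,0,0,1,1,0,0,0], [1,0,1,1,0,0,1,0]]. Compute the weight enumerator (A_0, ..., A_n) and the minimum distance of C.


Weight distribution: A_0 = 1, A_2 = 1, A_3 = 4, A_4 = 1, A_6 = 1. Minimum distance d = 2.

Enumerate all 2^3 = 8 messages m ∈ F_2^3.
For each, compute codeword c = mG in F_2^8, then tally its weight.
  m = 000 → c = 00000000, weight = 0.
  m = 100 → c = 00100011, weight = 3.
  m = 010 → c = 10011000, weight = 3.
  m = 110 → c = 10111011, weight = 6.
  m = 001 → c = 10110010, weight = 4.
  m = 101 → c = 10010001, weight = 3.
  m = 011 → c = 00101010, weight = 3.
  m = 111 → c = 00001001, weight = 2.
Tally weights:
  weight 0: 1 codewords.
  weight 2: 1 codewords.
  weight 3: 4 codewords.
  weight 4: 1 codewords.
  weight 6: 1 codewords.
Minimum distance d = smallest w > 0 with A_w > 0 = 2.
Sanity: Σ A_w = 8 = 2^3 = 8 ✓.


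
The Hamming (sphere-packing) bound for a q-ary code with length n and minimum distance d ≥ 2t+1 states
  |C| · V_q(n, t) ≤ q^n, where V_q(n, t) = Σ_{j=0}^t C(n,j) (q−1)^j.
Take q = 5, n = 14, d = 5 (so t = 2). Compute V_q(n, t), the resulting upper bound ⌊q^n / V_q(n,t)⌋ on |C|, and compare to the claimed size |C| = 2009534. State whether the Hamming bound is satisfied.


V_q(n, t) = 1513, q^n = 6103515625, Hamming bound = 4034048, |C| = 2009534 ≤ bound (satisfied).

Step 1: Compute V_q(n, t) = Σ_{j=0}^2 C(n, j) (q−1)^j.
  j = 0: C(14,0)·(4)^0 = 1·1 = 1.
  j = 1: C(14,1)·(4)^1 = 14·4 = 56.
  j = 2: C(14,2)·(4)^2 = 91·16 = 1456.
  V_q(n, t) = 1 + 56 + 1456 = 1513.
Step 2: q^n = 5^14 = 6103515625.
Step 3: Hamming bound ⌊q^n / V_q(n,t)⌋ = ⌊6103515625/1513⌋ = 4034048.
Step 4: Compare |C| = 2009534 to 4034048: satisfied.
The claimed |C| lies below the Hamming bound.


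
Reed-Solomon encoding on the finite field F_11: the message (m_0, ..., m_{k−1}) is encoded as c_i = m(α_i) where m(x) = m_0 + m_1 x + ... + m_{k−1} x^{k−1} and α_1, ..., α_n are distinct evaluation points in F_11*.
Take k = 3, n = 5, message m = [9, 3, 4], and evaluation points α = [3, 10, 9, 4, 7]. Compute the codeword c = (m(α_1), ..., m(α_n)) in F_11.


c = [10, 10, 8, 8, 6]

Message polynomial: m(x) = 9 + 3·x + 4·x^2 (mod 11).
For each evaluation point α_i, compute m(α_i) mod 11:
  α_1 = 3: Horner steps 4 → 4 → 10, so m(3) = 10.
  α_2 = 10: Horner steps 4 → 10 → 10, so m(10) = 10.
  α_3 = 9: Horner steps 4 → 6 → 8, so m(9) = 8.
  α_4 = 4: Horner steps 4 → 8 → 8, so m(4) = 8.
  α_5 = 7: Horner steps 4 → 9 → 6, so m(7) = 6.
Codeword c = [10, 10, 8, 8, 6] ∈ F_11^5.


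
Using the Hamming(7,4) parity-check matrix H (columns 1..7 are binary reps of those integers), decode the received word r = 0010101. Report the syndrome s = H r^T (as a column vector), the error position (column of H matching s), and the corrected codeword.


s = (0, 0, 1)^T, error position = 1, corrected codeword c = 1010101

Compute s = H r^T mod 2 one row at a time:
  s_1 = 0 + 1 + 0 + 1 = 2 ≡ 0 (mod 2).
  s_2 = 0 + 1 + 0 + 1 = 2 ≡ 0 (mod 2).
  s_3 = 0 + 1 + 1 + 1 = 3 ≡ 1 (mod 2).
s = (0, 0, 1)^T — this equals column 1 of H (binary 001), so error is at position 1.
Correct: flip bit 1 of r = 0010101 to get c = 1010101.


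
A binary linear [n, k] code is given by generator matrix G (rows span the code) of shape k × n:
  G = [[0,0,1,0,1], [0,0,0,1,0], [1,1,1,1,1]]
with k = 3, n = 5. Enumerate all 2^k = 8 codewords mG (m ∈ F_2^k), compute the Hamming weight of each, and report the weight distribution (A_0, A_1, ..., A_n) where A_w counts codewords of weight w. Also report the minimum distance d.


Weight distribution: A_0 = 1, A_1 = 1, A_2 = 2, A_3 = 2, A_4 = 1, A_5 = 1. Minimum distance d = 1.

Enumerate all 2^3 = 8 messages m ∈ F_2^3.
For each, compute codeword c = mG in F_2^5, then tally its weight.
  m = 000 → c = 00000, weight = 0.
  m = 100 → c = 00101, weight = 2.
  m = 010 → c = 00010, weight = 1.
  m = 110 → c = 00111, weight = 3.
  m = 001 → c = 11111, weight = 5.
  m = 101 → c = 11010, weight = 3.
  m = 011 → c = 11101, weight = 4.
  m = 111 → c = 11000, weight = 2.
Tally weights:
  weight 0: 1 codewords.
  weight 1: 1 codewords.
  weight 2: 2 codewords.
  weight 3: 2 codewords.
  weight 4: 1 codewords.
  weight 5: 1 codewords.
Minimum distance d = smallest w > 0 with A_w > 0 = 1.
Sanity: Σ A_w = 8 = 2^3 = 8 ✓.


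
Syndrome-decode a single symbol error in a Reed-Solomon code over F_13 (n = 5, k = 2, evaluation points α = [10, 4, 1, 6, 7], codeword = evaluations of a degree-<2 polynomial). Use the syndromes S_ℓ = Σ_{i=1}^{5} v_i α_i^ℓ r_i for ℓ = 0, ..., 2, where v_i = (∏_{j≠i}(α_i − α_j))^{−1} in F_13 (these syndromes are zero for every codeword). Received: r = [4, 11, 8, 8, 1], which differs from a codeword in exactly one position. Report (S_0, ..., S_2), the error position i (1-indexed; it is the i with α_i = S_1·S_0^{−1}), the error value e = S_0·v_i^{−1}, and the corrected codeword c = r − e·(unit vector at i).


S = (8, 9, 2), error at position 4, error magnitude e = 8, c = [4, 11, 8, 0, 1].

Step 1: column multipliers v_i = (∏_{j≠i}(α_i − α_j))^{−1} mod 13.
  i = 1 (α = 10): (10−4)(10−1)(10−6)(10−7) = 6·9·4·3 = 648 ≡ 11, so v_1 = 11^{−1} = 6 (mod 13).
  i = 2 (α = 4): (4−10)(4−1)(4−6)(4−7) = (−6)·3·(−2)·(−3) = −108 ≡ 9, so v_2 = 9^{−1} = 3 (mod 13).
  i = 3 (α = 1): (1−10)(1−4)(1−6)(1−7) = (−9)·(−3)·(−5)·(−6) = 810 ≡ 4, so v_3 = 4^{−1} = 10 (mod 13).
  i = 4 (α = 6): (6−10)(6−4)(6−1)(6−7) = (−4)·2·5·(−1) = 40 ≡ 1, so v_4 = 1^{−1} = 1 (mod 13).
  i = 5 (α = 7): (7−10)(7−4)(7−1)(7−6) = (−3)·3·6·1 = −54 ≡ 11, so v_5 = 11^{−1} = 6 (mod 13).
  v = [6, 3, 10, 1, 6].
Step 2: syndromes of r = [4, 11, 8, 8, 1] (all sums mod 13).
  S_0 = Σ v_i r_i = 6·4 + 3·11 + 10·8 + 1·8 + 6·1 = 151 ≡ 8.
  S_1 = Σ v_i α_i r_i = 6·10·4 + 3·4·11 + 10·1·8 + 1·6·8 + 6·7·1 = 542 ≡ 9.
  α_i^2 mod 13 = [9, 3, 1, 10, 10].
  S_2 = Σ v_i α_i^2 r_i = 6·9·4 + 3·3·11 + 10·1·8 + 1·10·8 + 6·10·1 = 535 ≡ 2.
  S = (8, 9, 2) ≠ 0, so r is not a codeword (an error is present).
Step 3: locate the error. For a single error e at position i, S_ℓ = v_i·e·α_i^ℓ, so α_err = S_1/S_0.
  S_0^{−1} = 8^{−1} = 5 (mod 13), so α_err = 9·5 = 45 ≡ 6 = α_4. Error position i = 4.
  Consistency check: S_2/S_1 = 2·3 = 6 ≡ 6 = α_err ✓ (single-error assumption holds).
Step 4: error magnitude e = S_0/v_4 = S_0·∏_{j≠4}(α_4 − α_j) = 8·1 = 8 ≡ 8 (mod 13).
Step 5: correct position 4: c_4 = r_4 − e = 8 − 8 ≡ 0 (mod 13). Hence c = [4, 11, 8, 0, 1].
  Check: interpolating c through the α_i gives m(x) = 7 + 1·x (degree < 2) with m(α_i) = c_i for every i, so c is indeed a codeword.


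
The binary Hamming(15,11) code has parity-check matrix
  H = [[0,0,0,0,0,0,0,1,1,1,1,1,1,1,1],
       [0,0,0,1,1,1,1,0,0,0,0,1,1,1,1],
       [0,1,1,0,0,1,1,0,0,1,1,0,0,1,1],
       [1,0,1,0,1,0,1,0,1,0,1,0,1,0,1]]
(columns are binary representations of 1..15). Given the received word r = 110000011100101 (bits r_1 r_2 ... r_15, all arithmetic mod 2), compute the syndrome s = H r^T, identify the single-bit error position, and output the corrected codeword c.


s = (1, 0, 1, 0)^T, error position = 10, corrected codeword c = 110000011000101

Compute s = H r^T mod 2 one row at a time:
  s_1 = 1 + 1 + 1 + 0 + 0 + 1 + 0 + 1 = 5 ≡ 1 (mod 2).
  s_2 = 0 + 0 + 0 + 0 + 0 + 1 + 0 + 1 = 2 ≡ 0 (mod 2).
  s_3 = 1 + 0 + 0 + 0 + 1 + 0 + 0 + 1 = 3 ≡ 1 (mod 2).
  s_4 = 1 + 0 + 0 + 0 + 1 + 0 + 1 + 1 = 4 ≡ 0 (mod 2).
s = (1, 0, 1, 0)^T — this equals column 10 of H (binary 1010), so error is at position 10.
Correct: flip bit 10 of r = 110000011100101 to get c = 110000011000101.


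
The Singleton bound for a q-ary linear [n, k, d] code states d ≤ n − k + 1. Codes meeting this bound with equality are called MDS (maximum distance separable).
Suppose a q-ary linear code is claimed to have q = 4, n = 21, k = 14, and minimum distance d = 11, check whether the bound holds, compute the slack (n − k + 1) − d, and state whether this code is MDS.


Singleton RHS = n − k + 1 = 8, slack = -3, bound violated (no such code; not MDS).

Singleton bound: d ≤ n − k + 1.
Here n = 21, k = 14, so n − k + 1 = 8.
Given d = 11, check d ≤ 8: NO.
Slack = (n − k + 1) − d = -3.
The slack is negative: d = 11 exceeds n − k + 1 = 8 by 3, so the Singleton bound is violated and no linear [21, 14, 11]_4 code can exist. In particular it is not MDS (MDS requires d = n − k + 1 exactly).
Description: the claimed parameters are [21, 14, 11]_4; such a code would be impossible (violates the Singleton bound).


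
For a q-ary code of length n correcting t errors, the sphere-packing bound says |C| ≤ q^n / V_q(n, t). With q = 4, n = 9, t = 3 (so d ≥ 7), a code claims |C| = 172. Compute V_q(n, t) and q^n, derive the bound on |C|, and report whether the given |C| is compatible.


V_q(n, t) = 2620, q^n = 262144, Hamming bound = 100, |C| = 172 > bound (violated).

Step 1: Compute V_q(n, t) = Σ_{j=0}^3 C(n, j) (q−1)^j.
  j = 0: C(9,0)·(3)^0 = 1·1 = 1.
  j = 1: C(9,1)·(3)^1 = 9·3 = 27.
  j = 2: C(9,2)·(3)^2 = 36·9 = 324.
  j = 3: C(9,3)·(3)^3 = 84·27 = 2268.
  V_q(n, t) = 1 + 27 + 324 + 2268 = 2620.
Step 2: q^n = 4^9 = 262144.
Step 3: Hamming bound ⌊q^n / V_q(n,t)⌋ = ⌊262144/2620⌋ = 100.
Step 4: Compare |C| = 172 to 100: violated.
The claimed |C| lies above the Hamming bound, so no 4-ary code of length 9 with d ≥ 7 can have 172 codewords.


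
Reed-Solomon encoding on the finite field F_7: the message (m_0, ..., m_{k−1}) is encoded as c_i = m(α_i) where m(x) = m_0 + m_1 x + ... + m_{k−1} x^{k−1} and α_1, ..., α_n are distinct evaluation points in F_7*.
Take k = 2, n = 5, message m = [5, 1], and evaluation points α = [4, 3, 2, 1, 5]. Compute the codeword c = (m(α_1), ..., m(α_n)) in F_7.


c = [2, 1, 0, 6, 3]

Message polynomial: m(x) = 5 + 1·x (mod 7).
For each evaluation point α_i, compute m(α_i) mod 7:
  α_1 = 4: Horner steps 1 → 2, so m(4) = 2.
  α_2 = 3: Horner steps 1 → 1, so m(3) = 1.
  α_3 = 2: Horner steps 1 → 0, so m(2) = 0.
  α_4 = 1: Horner steps 1 → 6, so m(1) = 6.
  α_5 = 5: Horner steps 1 → 3, so m(5) = 3.
Codeword c = [2, 1, 0, 6, 3] ∈ F_7^5.
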